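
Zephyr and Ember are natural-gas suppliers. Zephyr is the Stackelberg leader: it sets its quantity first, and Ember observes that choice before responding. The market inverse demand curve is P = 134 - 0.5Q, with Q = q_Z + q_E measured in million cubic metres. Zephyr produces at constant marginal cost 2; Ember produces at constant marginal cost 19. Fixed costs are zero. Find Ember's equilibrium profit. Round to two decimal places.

820.13

Solve by backward induction. Given q_Z, the follower Ember maximises π_E = (134 - (1/2)q_Z - (1/2)q_E)q_E - 19q_E.
Follower FOC: 115 - (1/2)q_Z - q_E = 0, so q_E(q_Z) = (115 - (1/2)q_Z).
The leader anticipates this reaction. Substituting into P = 134 - 0.5Q gives P = 153/2 - (1/4)q_Z, so π_Z = (153/2 - (1/4)q_Z)q_Z - 2q_Z.
The leader's first-order condition 149/2 - (1/2)q_Z = 0 yields q_Z = 149.
Then q_E = (115 - (1/2)·149) = 81/2.
Price P = 134 - (1/2)·(379/2) = 157/4.
Ember's profit: (157/4 - 19)·(81/2) = 820.1250.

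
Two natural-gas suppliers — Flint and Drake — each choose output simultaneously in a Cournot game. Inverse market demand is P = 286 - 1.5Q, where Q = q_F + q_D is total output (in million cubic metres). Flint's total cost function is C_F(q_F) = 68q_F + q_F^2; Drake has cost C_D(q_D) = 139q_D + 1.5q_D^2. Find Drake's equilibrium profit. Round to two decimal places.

Flint's profit: π_F = (286 - 1.5Q)q_F - (68q_F + q_F²). Setting ∂π_F/∂q_F = 0: 218 - 5q_F - (3/2)(q_D) = 0.
Drake's profit: π_D = (286 - 1.5Q)q_D - (139q_D + (3/2)q_D²). Setting ∂π_D/∂q_D = 0: 147 - 6q_D - (3/2)(q_F) = 0.
Best responses: q_F = (218 - (3/2)q_D)/5, q_D = (147 - (3/2)q_F)/6.
Solving the pair: q_F = 1450/37, q_D = 544/37.
Price P = 286 - (3/2)·(1994/37) = 205.1622.
Drake's profit: 205.1622·(544/37) - 139·(544/37) - (3/2)(544/37)² = 648.5084.

648.51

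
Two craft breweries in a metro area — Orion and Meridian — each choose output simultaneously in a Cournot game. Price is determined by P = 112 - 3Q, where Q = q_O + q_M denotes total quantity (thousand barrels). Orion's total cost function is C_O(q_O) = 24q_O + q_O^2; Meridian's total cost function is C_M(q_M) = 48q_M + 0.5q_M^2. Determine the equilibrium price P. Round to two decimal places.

69.11

Orion's profit: π_O = (112 - 3Q)q_O - (24q_O + q_O²). Setting ∂π_O/∂q_O = 0: 88 - 8q_O - 3(q_M) = 0.
Meridian's first-order condition: 64 - 7q_M - 3(q_O) = 0.
So q_O = (88 - 3q_M)/8 and q_M = (64 - 3q_O)/7.
Solving the pair: q_O = 424/47, q_M = 248/47.
Total output Q = 672/47, so price P = 112 - 3·(672/47) = 69.1064.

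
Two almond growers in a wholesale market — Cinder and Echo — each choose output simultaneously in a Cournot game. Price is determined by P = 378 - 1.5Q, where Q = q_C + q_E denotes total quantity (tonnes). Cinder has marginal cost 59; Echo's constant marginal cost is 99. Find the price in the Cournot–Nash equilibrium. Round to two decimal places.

178.67

Cinder's profit: π_C = (378 - 1.5Q)q_C - (59q_C). Setting ∂π_C/∂q_C = 0: 319 - 3q_C - (3/2)(q_E) = 0.
Echo's first-order condition: 279 - 3q_E - (3/2)(q_C) = 0.
Best responses: q_C = (319 - (3/2)q_E)/3, q_E = (279 - (3/2)q_C)/3.
Substituting one into the other gives q_C = 718/9 and q_E = 478/9.
Total output Q = 1196/9, so price P = 378 - (3/2)·(1196/9) = 536/3.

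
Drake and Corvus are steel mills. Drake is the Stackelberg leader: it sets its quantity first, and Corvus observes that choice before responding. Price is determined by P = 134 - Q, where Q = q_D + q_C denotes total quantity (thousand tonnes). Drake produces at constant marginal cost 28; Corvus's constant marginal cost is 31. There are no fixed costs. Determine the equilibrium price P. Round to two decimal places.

55.25

Solve by backward induction. Given q_D, the follower Corvus maximises π_C = (134 - q_D - q_C)q_C - 31q_C.
∂π_C/∂q_C = 103 - q_D - 2q_C = 0 gives the reaction function q_C = (103 - q_D)/2.
Drake substitutes q_C(q_D) into its own profit: π_D = q_D(134 - q_D - (103 - q_D)/2) - 28q_D = (165/2 - (1/2)q_D)q_D - 28q_D.
Leader FOC: 109/2 - q_D = 0, so q_D = 109/2.
Then q_C = (103 - 109/2)/2 = 97/4.
Total output Q = 315/4, so price P = 134 - 315/4 = 221/4.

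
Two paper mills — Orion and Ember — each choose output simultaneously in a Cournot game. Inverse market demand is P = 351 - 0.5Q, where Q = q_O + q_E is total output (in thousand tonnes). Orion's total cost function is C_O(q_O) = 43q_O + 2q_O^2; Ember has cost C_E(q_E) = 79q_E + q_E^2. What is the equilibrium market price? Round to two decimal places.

283.41

Orion's profit: π_O = (351 - 0.5Q)q_O - (43q_O + 2q_O²). Setting ∂π_O/∂q_O = 0: 308 - 5q_O - (1/2)(q_E) = 0.
Ember's profit: π_E = (351 - 0.5Q)q_E - (79q_E + q_E²). Setting ∂π_E/∂q_E = 0: 272 - 3q_E - (1/2)(q_O) = 0.
So q_O = (308 - (1/2)q_E)/5 and q_E = (272 - (1/2)q_O)/3.
Solving the pair: q_O = 53.4237, q_E = 81.7627.
Total output Q = 135.1864, so price P = 351 - (1/2)·135.1864 = 283.4068.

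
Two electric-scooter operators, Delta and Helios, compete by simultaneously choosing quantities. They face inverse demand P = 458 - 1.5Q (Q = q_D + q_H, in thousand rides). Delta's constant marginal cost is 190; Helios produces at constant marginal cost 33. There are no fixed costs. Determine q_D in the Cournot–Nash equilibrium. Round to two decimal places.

Delta's profit: π_D = (458 - 1.5Q)q_D - (190q_D). Setting ∂π_D/∂q_D = 0: 268 - 3q_D - (3/2)(q_H) = 0.
Helios's profit: π_H = (458 - 1.5Q)q_H - (33q_H). Setting ∂π_H/∂q_H = 0: 425 - 3q_H - (3/2)(q_D) = 0.
Rearranging gives the reaction functions q_D = (268 - (3/2)q_H)/3 and q_H = (425 - (3/2)q_D)/3.
Solving the pair: q_D = 74/3, q_H = 388/3.

24.67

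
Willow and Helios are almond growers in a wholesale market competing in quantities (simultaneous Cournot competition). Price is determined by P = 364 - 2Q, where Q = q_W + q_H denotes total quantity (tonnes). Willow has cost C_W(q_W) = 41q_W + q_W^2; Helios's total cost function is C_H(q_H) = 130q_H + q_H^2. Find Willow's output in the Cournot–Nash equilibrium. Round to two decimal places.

Willow's profit: π_W = (364 - 2Q)q_W - (41q_W + q_W²). Setting ∂π_W/∂q_W = 0: 323 - 6q_W - 2(q_H) = 0.
Helios's first-order condition: 234 - 6q_H - 2(q_W) = 0.
So q_W = (323 - 2q_H)/6 and q_H = (234 - 2q_W)/6.
Substituting one into the other gives q_W = 735/16 and q_H = 379/16.

45.94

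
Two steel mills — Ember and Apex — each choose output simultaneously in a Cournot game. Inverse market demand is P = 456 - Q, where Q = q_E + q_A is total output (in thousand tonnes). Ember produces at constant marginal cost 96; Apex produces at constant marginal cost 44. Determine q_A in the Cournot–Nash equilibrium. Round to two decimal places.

154.67

Ember's profit: π_E = (456 - Q)q_E - (96q_E). Setting ∂π_E/∂q_E = 0: 360 - 2q_E - (q_A) = 0.
Apex's first-order condition: 412 - 2q_A - (q_E) = 0.
Rearranging gives the reaction functions q_E = (360 - q_A)/2 and q_A = (412 - q_E)/2.
Substituting one into the other gives q_E = 308/3 and q_A = 464/3.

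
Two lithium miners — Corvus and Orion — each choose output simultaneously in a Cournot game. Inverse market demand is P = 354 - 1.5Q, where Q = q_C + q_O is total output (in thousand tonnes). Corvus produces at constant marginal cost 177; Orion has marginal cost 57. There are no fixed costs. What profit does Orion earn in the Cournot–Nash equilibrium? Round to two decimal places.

12880.67

Corvus's profit: π_C = (354 - 1.5Q)q_C - (177q_C). Setting ∂π_C/∂q_C = 0: 177 - 3q_C - (3/2)(q_O) = 0.
Orion's profit: π_O = (354 - 1.5Q)q_O - (57q_O). Setting ∂π_O/∂q_O = 0: 297 - 3q_O - (3/2)(q_C) = 0.
Rearranging gives the reaction functions q_C = (177 - (3/2)q_O)/3 and q_O = (297 - (3/2)q_C)/3.
Solving the pair: q_C = 38/3, q_O = 278/3.
Price P = 354 - (3/2)·(316/3) = 196.
Orion's profit: (196 - 57)·(278/3) = 12880.6667.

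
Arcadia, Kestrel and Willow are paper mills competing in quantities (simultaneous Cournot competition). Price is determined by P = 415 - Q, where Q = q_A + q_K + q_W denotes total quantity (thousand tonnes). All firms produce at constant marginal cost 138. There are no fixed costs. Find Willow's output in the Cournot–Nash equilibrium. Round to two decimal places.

A representative firm's profit is π_i = q_i(415 - Q) - 138q_i.
First-order condition (treating rivals' output as given): 277 - 2q_i - Σ_{j≠i} q_j = 0.
By symmetry each firm produces the same amount; substituting Σ_{j≠i} q_j = 2q_i yields q_i = 277/4.

69.25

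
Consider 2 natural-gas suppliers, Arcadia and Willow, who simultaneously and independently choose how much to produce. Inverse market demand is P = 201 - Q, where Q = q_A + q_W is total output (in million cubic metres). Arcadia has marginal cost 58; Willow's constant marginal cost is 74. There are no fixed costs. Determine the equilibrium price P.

Arcadia's profit: π_A = (201 - Q)q_A - (58q_A). Setting ∂π_A/∂q_A = 0: 143 - 2q_A - (q_W) = 0.
Willow's profit: π_W = (201 - Q)q_W - (74q_W). Setting ∂π_W/∂q_W = 0: 127 - 2q_W - (q_A) = 0.
Best responses: q_A = (143 - q_W)/2, q_W = (127 - q_A)/2.
Substituting one into the other gives q_A = 53 and q_W = 37.
Total output Q = 90, so price P = 201 - 90 = 111.

111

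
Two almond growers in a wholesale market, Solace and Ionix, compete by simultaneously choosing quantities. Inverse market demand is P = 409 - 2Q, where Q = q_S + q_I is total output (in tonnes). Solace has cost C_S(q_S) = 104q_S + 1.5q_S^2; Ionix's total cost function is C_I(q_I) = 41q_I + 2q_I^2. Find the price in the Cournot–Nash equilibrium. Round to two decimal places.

267.85

Solace's profit: π_S = (409 - 2Q)q_S - (104q_S + (3/2)q_S²). Setting ∂π_S/∂q_S = 0: 305 - 7q_S - 2(q_I) = 0.
Ionix's first-order condition: 368 - 8q_I - 2(q_S) = 0.
So q_S = (305 - 2q_I)/7 and q_I = (368 - 2q_S)/8.
Substituting one into the other gives q_S = 426/13 and q_I = 983/26.
Total output Q = 1835/26, so price P = 409 - 2·(1835/26) = 267.8462.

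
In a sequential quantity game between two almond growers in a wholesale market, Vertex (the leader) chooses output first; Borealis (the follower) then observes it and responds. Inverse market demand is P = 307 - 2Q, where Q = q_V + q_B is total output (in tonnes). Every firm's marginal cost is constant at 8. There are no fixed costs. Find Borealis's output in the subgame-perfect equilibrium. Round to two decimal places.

37.38

The follower Borealis best-responds to any q_V: π_B = (307 - 2Q)q_B - 8q_B.
∂π_B/∂q_B = 299 - 2q_V - 4q_B = 0 gives the reaction function q_B = (299 - 2q_V)/4.
The leader anticipates this reaction. Substituting into P = 307 - 2Q gives P = 315/2 - q_V, so π_V = (315/2 - q_V)q_V - 8q_V.
Maximising: ∂π_V/∂q_V = 299/2 - 2q_V = 0, giving q_V = 299/4.
Then q_B = (299 - 2·(299/4))/4 = 299/8.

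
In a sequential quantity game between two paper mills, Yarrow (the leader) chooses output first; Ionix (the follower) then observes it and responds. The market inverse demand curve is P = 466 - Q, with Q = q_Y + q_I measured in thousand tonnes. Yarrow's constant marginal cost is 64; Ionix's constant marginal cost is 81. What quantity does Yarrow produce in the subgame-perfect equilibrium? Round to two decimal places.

Solve by backward induction. Given q_Y, the follower Ionix maximises π_I = (466 - q_Y - q_I)q_I - 81q_I.
Follower FOC: 385 - q_Y - 2q_I = 0, so q_I(q_Y) = (385 - q_Y)/2.
Yarrow substitutes q_I(q_Y) into its own profit: π_Y = q_Y(466 - q_Y - (385 - q_Y)/2) - 64q_Y = (547/2 - (1/2)q_Y)q_Y - 64q_Y.
Leader FOC: 419/2 - q_Y = 0, so q_Y = 419/2.
Then q_I = (385 - 419/2)/2 = 351/4.

209.50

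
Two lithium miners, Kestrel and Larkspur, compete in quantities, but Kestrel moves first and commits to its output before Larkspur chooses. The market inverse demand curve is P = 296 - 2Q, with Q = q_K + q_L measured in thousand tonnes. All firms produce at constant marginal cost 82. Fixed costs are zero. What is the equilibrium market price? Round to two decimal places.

The follower Larkspur best-responds to any q_K: π_L = (296 - 2Q)q_L - 82q_L.
∂π_L/∂q_L = 214 - 2q_K - 4q_L = 0 gives the reaction function q_L = (214 - 2q_K)/4.
The leader anticipates this reaction. Substituting into P = 296 - 2Q gives P = 189 - q_K, so π_K = (189 - q_K)q_K - 82q_K.
The leader's first-order condition 107 - 2q_K = 0 yields q_K = 107/2.
Then q_L = (214 - 2·(107/2))/4 = 107/4.
Total output Q = 321/4, so price P = 296 - 2·(321/4) = 271/2.

135.50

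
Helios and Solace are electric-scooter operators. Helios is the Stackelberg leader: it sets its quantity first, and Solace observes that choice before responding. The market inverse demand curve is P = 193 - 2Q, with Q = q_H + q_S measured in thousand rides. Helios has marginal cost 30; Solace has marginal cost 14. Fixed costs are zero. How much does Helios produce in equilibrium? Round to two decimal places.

The follower Solace best-responds to any q_H: π_S = (193 - 2Q)q_S - 14q_S.
∂π_S/∂q_S = 179 - 2q_H - 4q_S = 0 gives the reaction function q_S = (179 - 2q_H)/4.
Helios substitutes q_S(q_H) into its own profit: π_H = q_H(193 - 2q_H - (179 - 2q_H)/2) - 30q_H = (207/2 - q_H)q_H - 30q_H.
Maximising: ∂π_H/∂q_H = 147/2 - 2q_H = 0, giving q_H = 147/4.
Then q_S = (179 - 2·(147/4))/4 = 211/8.

36.75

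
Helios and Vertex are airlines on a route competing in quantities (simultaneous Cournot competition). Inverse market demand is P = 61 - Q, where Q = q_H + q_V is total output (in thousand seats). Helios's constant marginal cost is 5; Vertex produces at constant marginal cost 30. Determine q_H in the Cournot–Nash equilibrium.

Helios's profit: π_H = (61 - Q)q_H - (5q_H). Setting ∂π_H/∂q_H = 0: 56 - 2q_H - (q_V) = 0.
Vertex's first-order condition: 31 - 2q_V - (q_H) = 0.
So q_H = (56 - q_V)/2 and q_V = (31 - q_H)/2.
Substituting one into the other gives q_H = 27 and q_V = 2.

27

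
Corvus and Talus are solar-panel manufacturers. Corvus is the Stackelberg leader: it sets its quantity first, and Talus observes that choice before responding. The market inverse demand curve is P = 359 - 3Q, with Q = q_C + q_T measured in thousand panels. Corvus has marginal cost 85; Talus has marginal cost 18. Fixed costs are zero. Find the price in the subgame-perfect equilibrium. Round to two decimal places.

Solve by backward induction. Given q_C, the follower Talus maximises π_T = (359 - 3q_C - 3q_T)q_T - 18q_T.
∂π_T/∂q_T = 341 - 3q_C - 6q_T = 0 gives the reaction function q_T = (341 - 3q_C)/6.
The leader anticipates this reaction. Substituting into P = 359 - 3Q gives P = 377/2 - (3/2)q_C, so π_C = (377/2 - (3/2)q_C)q_C - 85q_C.
The leader's first-order condition 207/2 - 3q_C = 0 yields q_C = 69/2.
Then q_T = (341 - 3·(69/2))/6 = 475/12.
Total output Q = 889/12, so price P = 359 - 3·(889/12) = 547/4.

136.75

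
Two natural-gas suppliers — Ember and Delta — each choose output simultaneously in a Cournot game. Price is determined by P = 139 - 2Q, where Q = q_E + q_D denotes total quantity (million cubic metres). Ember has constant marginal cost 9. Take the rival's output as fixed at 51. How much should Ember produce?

With the rival's output fixed at 51, Ember's profit is π_E = (139 - 2·51 - 2q_E)q_E - (9q_E) = (37 - 2q_E)q_E - (9q_E).
∂π_E/∂q_E = 28 - 4q_E = 0, so q_E = 7.

7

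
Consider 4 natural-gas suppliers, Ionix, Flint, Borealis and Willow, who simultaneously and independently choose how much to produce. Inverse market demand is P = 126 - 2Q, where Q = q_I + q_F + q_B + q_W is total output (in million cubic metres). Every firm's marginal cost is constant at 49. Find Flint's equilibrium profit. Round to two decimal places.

A representative firm's profit is π_i = q_i(126 - 2Q) - 49q_i.
Setting ∂π_i/∂q_i = 0 with rivals' quantities fixed: 77 - 4q_i - 2·Σ_{j≠i} q_j = 0.
With identical firms every q_j equals q_i, so Σ_{j≠i} q_j = 3q_i and 77 = 10q_i, giving q_i = 77/10.
Price P = 126 - 2·(154/5) = 322/5.
Flint's profit: (322/5 - 49)·(77/10) = 118.5800.

118.58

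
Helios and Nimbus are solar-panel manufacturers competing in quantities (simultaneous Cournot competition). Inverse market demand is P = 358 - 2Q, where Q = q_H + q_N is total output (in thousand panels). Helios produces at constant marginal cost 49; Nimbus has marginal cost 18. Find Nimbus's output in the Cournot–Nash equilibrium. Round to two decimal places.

61.83

Helios's profit: π_H = (358 - 2Q)q_H - (49q_H). Setting ∂π_H/∂q_H = 0: 309 - 4q_H - 2(q_N) = 0.
Nimbus's first-order condition: 340 - 4q_N - 2(q_H) = 0.
Best responses: q_H = (309 - 2q_N)/4, q_N = (340 - 2q_H)/4.
Substituting one into the other gives q_H = 139/3 and q_N = 371/6.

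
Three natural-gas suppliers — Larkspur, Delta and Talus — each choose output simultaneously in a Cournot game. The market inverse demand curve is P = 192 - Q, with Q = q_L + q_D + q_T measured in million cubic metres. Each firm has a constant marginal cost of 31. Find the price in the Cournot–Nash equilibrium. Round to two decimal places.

71.25

Each firm earns π_i = (192 - Q)q_i - 31q_i.
Setting ∂π_i/∂q_i = 0 with rivals' quantities fixed: 161 - 2q_i - Σ_{j≠i} q_j = 0.
By symmetry each firm produces the same amount; substituting Σ_{j≠i} q_j = 2q_i yields q_i = 161/4.
Total output Q = 483/4, so price P = 192 - 483/4 = 285/4.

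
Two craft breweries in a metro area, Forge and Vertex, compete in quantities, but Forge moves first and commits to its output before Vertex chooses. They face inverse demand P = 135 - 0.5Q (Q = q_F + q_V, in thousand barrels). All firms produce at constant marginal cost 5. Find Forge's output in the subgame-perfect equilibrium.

130

The follower Vertex best-responds to any q_F: π_V = (135 - 0.5Q)q_V - 5q_V.
Follower FOC: 130 - (1/2)q_F - q_V = 0, so q_V(q_F) = (130 - (1/2)q_F).
The leader anticipates this reaction. Substituting into P = 135 - 0.5Q gives P = 70 - (1/4)q_F, so π_F = (70 - (1/4)q_F)q_F - 5q_F.
The leader's first-order condition 65 - (1/2)q_F = 0 yields q_F = 130.
Then q_V = (130 - (1/2)·130) = 65.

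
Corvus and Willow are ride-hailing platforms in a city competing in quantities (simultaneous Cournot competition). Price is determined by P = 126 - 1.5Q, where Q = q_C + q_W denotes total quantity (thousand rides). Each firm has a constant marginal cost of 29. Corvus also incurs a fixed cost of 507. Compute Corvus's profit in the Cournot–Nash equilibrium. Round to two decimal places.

189.96

A representative firm's profit is π_i = q_i(126 - 1.5Q) - 29q_i.
First-order condition (treating rivals' output as given): 97 - 3q_i - (3/2)q_j = 0.
With identical firms every q_j equals q_i, so q_j = q_i and 97 = (9/2)q_i, giving q_i = 194/9.
Price P = 126 - (3/2)·(388/9) = 184/3.
Corvus's profit: (184/3 - 29)·(194/9) - 507 = 189.9630.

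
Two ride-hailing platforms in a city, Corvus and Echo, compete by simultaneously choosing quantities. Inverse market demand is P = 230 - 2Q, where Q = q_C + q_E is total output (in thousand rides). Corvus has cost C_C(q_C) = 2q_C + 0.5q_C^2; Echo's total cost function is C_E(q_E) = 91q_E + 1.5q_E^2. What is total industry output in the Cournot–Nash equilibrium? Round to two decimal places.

Corvus's profit: π_C = (230 - 2Q)q_C - (2q_C + (1/2)q_C²). Setting ∂π_C/∂q_C = 0: 228 - 5q_C - 2(q_E) = 0.
Echo's profit: π_E = (230 - 2Q)q_E - (91q_E + (3/2)q_E²). Setting ∂π_E/∂q_E = 0: 139 - 7q_E - 2(q_C) = 0.
So q_C = (228 - 2q_E)/5 and q_E = (139 - 2q_C)/7.
Substituting one into the other gives q_C = 1318/31 and q_E = 239/31.
Total output Q = 1318/31 + 239/31 = 1557/31.

50.23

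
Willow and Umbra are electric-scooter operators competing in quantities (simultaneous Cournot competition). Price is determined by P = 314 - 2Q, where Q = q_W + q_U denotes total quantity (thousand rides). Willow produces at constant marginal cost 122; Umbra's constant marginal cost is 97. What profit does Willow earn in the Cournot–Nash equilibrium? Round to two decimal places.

1549.39

Willow's profit: π_W = (314 - 2Q)q_W - (122q_W). Setting ∂π_W/∂q_W = 0: 192 - 4q_W - 2(q_U) = 0.
Umbra's first-order condition: 217 - 4q_U - 2(q_W) = 0.
So q_W = (192 - 2q_U)/4 and q_U = (217 - 2q_W)/4.
Solving the pair: q_W = 167/6, q_U = 121/3.
Price P = 314 - 2·(409/6) = 533/3.
Willow's profit: (533/3 - 122)·(167/6) = 1549.3889.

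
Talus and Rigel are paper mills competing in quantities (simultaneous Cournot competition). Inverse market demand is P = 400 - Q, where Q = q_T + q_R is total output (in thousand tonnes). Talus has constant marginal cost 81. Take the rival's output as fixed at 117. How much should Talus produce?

With the rival's output fixed at 117, Talus's profit is π_T = (400 - 117 - q_T)q_T - (81q_T) = (283 - q_T)q_T - (81q_T).
∂π_T/∂q_T = 202 - 2q_T = 0, so q_T = 101.

101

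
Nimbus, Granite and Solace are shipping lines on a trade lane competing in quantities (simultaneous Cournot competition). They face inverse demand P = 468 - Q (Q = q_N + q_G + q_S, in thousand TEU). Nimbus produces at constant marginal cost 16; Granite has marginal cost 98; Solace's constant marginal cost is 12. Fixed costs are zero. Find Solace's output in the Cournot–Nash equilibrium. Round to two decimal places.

Nimbus's profit: π_N = (468 - Q)q_N - (16q_N). Setting ∂π_N/∂q_N = 0: 452 - 2q_N - (q_G + q_S) = 0.
Granite's first-order condition: 370 - 2q_G - (q_N + q_S) = 0.
Solace's first-order condition: 456 - 2q_S - (q_N + q_G) = 0.
Summing all 3 equations gives 1278 − 4Q = 0, hence Q = 639/2.
Back-substituting: q_N = (452 − 639/2) = 265/2, q_G = (370 − 639/2) = 101/2, q_S = (456 − 639/2) = 273/2.

136.50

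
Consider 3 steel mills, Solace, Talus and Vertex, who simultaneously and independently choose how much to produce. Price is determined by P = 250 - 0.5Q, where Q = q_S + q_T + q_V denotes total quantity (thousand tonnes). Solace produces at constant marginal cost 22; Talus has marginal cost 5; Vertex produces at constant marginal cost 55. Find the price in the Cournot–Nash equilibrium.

83

Solace's profit: π_S = (250 - 0.5Q)q_S - (22q_S). Setting ∂π_S/∂q_S = 0: 228 - q_S - (1/2)(q_T + q_V) = 0.
Talus's profit: π_T = (250 - 0.5Q)q_T - (5q_T). Setting ∂π_T/∂q_T = 0: 245 - q_T - (1/2)(q_S + q_V) = 0.
Vertex's first-order condition: 195 - q_V - (1/2)(q_S + q_T) = 0.
Adding the 3 first-order conditions: 668 − 2Q = 0, so Q = 334.
Back-substituting: q_S = (228 − 167)/(1/2) = 122, q_T = (245 − 167)/(1/2) = 156, q_V = (195 − 167)/(1/2) = 56.
Total output Q = 334, so price P = 250 - (1/2)·334 = 83.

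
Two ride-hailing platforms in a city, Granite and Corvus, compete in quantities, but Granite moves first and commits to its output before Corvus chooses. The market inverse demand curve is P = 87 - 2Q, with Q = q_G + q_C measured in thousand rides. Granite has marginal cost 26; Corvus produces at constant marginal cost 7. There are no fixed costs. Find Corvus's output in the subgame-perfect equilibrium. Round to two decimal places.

Solve by backward induction. Given q_G, the follower Corvus maximises π_C = (87 - 2q_G - 2q_C)q_C - 7q_C.
Follower FOC: 80 - 2q_G - 4q_C = 0, so q_C(q_G) = (80 - 2q_G)/4.
Granite substitutes q_C(q_G) into its own profit: π_G = q_G(87 - 2q_G - (80 - 2q_G)/2) - 26q_G = (47 - q_G)q_G - 26q_G.
Leader FOC: 21 - 2q_G = 0, so q_G = 21/2.
Then q_C = (80 - 2·(21/2))/4 = 59/4.

14.75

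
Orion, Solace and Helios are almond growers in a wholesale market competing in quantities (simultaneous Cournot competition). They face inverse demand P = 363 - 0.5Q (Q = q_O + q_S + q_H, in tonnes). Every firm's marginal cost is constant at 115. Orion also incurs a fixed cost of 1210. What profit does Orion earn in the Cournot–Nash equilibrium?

6478

Each firm earns π_i = (363 - 0.5Q)q_i - 115q_i.
First-order condition (treating rivals' output as given): 248 - q_i - (1/2)·Σ_{j≠i} q_j = 0.
With identical firms every q_j equals q_i, so Σ_{j≠i} q_j = 2q_i and 248 = 2q_i, giving q_i = 124.
Price P = 363 - (1/2)·372 = 177.
Orion's profit: (177 - 115)·124 - 1210 = 6478.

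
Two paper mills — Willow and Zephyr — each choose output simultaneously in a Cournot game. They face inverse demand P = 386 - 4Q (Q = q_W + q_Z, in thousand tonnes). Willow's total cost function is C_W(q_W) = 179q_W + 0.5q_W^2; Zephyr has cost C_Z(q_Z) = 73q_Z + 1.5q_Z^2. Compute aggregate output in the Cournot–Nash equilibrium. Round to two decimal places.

Willow's profit: π_W = (386 - 4Q)q_W - (179q_W + (1/2)q_W²). Setting ∂π_W/∂q_W = 0: 207 - 9q_W - 4(q_Z) = 0.
Zephyr's profit: π_Z = (386 - 4Q)q_Z - (73q_Z + (3/2)q_Z²). Setting ∂π_Z/∂q_Z = 0: 313 - 11q_Z - 4(q_W) = 0.
Rearranging gives the reaction functions q_W = (207 - 4q_Z)/9 and q_Z = (313 - 4q_W)/11.
Substituting one into the other gives q_W = 1025/83 and q_Z = 1989/83.
Total output Q = 1025/83 + 1989/83 = 36.3133.

36.31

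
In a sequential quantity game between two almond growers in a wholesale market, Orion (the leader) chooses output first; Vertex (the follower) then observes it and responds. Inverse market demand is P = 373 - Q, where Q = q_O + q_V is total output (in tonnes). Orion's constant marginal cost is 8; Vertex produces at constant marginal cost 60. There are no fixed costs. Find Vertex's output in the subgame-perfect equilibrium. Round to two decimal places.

52.25

Solve by backward induction. Given q_O, the follower Vertex maximises π_V = (373 - q_O - q_V)q_V - 60q_V.
Setting the follower's marginal profit to zero, 313 - q_O - 2q_V = 0, i.e. q_V = (313 - q_O)/2.
Orion substitutes q_V(q_O) into its own profit: π_O = q_O(373 - q_O - (313 - q_O)/2) - 8q_O = (433/2 - (1/2)q_O)q_O - 8q_O.
Leader FOC: 417/2 - q_O = 0, so q_O = 417/2.
Then q_V = (313 - 417/2)/2 = 209/4.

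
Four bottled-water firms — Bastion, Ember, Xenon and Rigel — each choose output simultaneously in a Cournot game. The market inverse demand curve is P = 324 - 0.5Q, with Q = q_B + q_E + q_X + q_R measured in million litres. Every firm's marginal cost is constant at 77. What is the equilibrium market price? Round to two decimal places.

126.40

A representative firm's profit is π_i = q_i(324 - 0.5Q) - 77q_i.
First-order condition (treating rivals' output as given): 247 - q_i - (1/2)·Σ_{j≠i} q_j = 0.
By symmetry each firm produces the same amount; substituting Σ_{j≠i} q_j = 3q_i yields q_i = 247/(5/2) = 494/5.
Total output Q = 1976/5, so price P = 324 - (1/2)·(1976/5) = 632/5.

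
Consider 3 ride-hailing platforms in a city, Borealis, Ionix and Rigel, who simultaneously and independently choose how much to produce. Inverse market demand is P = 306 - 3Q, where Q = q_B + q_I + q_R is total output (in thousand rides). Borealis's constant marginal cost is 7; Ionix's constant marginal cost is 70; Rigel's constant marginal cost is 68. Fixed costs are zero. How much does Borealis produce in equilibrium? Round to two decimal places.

35.25

Borealis's profit: π_B = (306 - 3Q)q_B - (7q_B). Setting ∂π_B/∂q_B = 0: 299 - 6q_B - 3(q_I + q_R) = 0.
Ionix's profit: π_I = (306 - 3Q)q_I - (70q_I). Setting ∂π_I/∂q_I = 0: 236 - 6q_I - 3(q_B + q_R) = 0.
Rigel's first-order condition: 238 - 6q_R - 3(q_B + q_I) = 0.
Adding the 3 first-order conditions: 773 − 12Q = 0, so Q = 773/12.
Back-substituting: q_B = (299 − 773/4)/3 = 141/4, q_I = (236 − 773/4)/3 = 57/4, q_R = (238 − 773/4)/3 = 179/12.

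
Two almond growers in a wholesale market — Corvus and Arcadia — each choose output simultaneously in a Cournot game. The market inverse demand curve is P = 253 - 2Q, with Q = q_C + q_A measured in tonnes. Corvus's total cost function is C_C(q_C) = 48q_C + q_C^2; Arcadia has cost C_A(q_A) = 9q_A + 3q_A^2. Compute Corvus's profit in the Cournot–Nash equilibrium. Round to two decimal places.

2334.03

Corvus's profit: π_C = (253 - 2Q)q_C - (48q_C + q_C²). Setting ∂π_C/∂q_C = 0: 205 - 6q_C - 2(q_A) = 0.
Arcadia's profit: π_A = (253 - 2Q)q_A - (9q_A + 3q_A²). Setting ∂π_A/∂q_A = 0: 244 - 10q_A - 2(q_C) = 0.
So q_C = (205 - 2q_A)/6 and q_A = (244 - 2q_C)/10.
Substituting one into the other gives q_C = 781/28 and q_A = 527/28.
Price P = 253 - 2·(327/7) = 1117/7.
Corvus's profit: (1117/7)·(781/28) - 48·(781/28) - (781/28)² = 2334.0344.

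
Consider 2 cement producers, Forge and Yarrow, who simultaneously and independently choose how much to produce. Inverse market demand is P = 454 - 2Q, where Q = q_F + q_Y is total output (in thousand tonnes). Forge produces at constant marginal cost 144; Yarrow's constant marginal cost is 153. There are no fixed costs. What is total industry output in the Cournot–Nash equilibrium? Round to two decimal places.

Forge's profit: π_F = (454 - 2Q)q_F - (144q_F). Setting ∂π_F/∂q_F = 0: 310 - 4q_F - 2(q_Y) = 0.
Yarrow's profit: π_Y = (454 - 2Q)q_Y - (153q_Y). Setting ∂π_Y/∂q_Y = 0: 301 - 4q_Y - 2(q_F) = 0.
Best responses: q_F = (310 - 2q_Y)/4, q_Y = (301 - 2q_F)/4.
Substituting one into the other gives q_F = 319/6 and q_Y = 146/3.
Total output Q = 319/6 + 146/3 = 611/6.

101.83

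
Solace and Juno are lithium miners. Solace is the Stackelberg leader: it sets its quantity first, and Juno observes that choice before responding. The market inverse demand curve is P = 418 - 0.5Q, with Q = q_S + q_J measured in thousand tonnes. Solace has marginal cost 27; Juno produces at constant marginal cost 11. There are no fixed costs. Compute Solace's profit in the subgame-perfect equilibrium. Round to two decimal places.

35156.25

Solve by backward induction. Given q_S, the follower Juno maximises π_J = (418 - (1/2)q_S - (1/2)q_J)q_J - 11q_J.
Setting the follower's marginal profit to zero, 407 - (1/2)q_S - q_J = 0, i.e. q_J = (407 - (1/2)q_S).
The leader anticipates this reaction. Substituting into P = 418 - 0.5Q gives P = 429/2 - (1/4)q_S, so π_S = (429/2 - (1/4)q_S)q_S - 27q_S.
The leader's first-order condition 375/2 - (1/2)q_S = 0 yields q_S = 375.
Then q_J = (407 - (1/2)·375) = 439/2.
Price P = 418 - (1/2)·(1189/2) = 483/4.
Solace's profit: (483/4 - 27)·375 = 35156.2500.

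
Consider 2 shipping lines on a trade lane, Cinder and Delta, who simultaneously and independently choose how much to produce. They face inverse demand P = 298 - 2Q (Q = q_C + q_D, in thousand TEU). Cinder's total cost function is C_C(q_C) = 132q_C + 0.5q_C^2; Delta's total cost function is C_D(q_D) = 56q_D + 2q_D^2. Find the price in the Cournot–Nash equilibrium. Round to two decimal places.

Cinder's profit: π_C = (298 - 2Q)q_C - (132q_C + (1/2)q_C²). Setting ∂π_C/∂q_C = 0: 166 - 5q_C - 2(q_D) = 0.
Delta's first-order condition: 242 - 8q_D - 2(q_C) = 0.
Best responses: q_C = (166 - 2q_D)/5, q_D = (242 - 2q_C)/8.
Solving the pair: q_C = 211/9, q_D = 439/18.
Total output Q = 287/6, so price P = 298 - 2·(287/6) = 607/3.

202.33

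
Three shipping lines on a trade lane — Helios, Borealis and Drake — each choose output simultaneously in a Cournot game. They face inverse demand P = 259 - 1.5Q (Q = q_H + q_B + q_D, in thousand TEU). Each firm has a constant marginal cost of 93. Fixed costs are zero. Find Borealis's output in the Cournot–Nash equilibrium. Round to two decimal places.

27.67

A representative firm's profit is π_i = q_i(259 - 1.5Q) - 93q_i.
Setting ∂π_i/∂q_i = 0 with rivals' quantities fixed: 166 - 3q_i - (3/2)·Σ_{j≠i} q_j = 0.
By symmetry each firm produces the same amount; substituting Σ_{j≠i} q_j = 2q_i yields q_i = 166/6 = 83/3.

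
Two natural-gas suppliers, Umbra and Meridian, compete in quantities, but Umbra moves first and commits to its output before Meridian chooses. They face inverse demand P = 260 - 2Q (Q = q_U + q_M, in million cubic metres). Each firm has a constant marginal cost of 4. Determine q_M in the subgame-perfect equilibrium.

32

The follower Meridian best-responds to any q_U: π_M = (260 - 2Q)q_M - 4q_M.
∂π_M/∂q_M = 256 - 2q_U - 4q_M = 0 gives the reaction function q_M = (256 - 2q_U)/4.
Umbra substitutes q_M(q_U) into its own profit: π_U = q_U(260 - 2q_U - (256 - 2q_U)/2) - 4q_U = (132 - q_U)q_U - 4q_U.
The leader's first-order condition 128 - 2q_U = 0 yields q_U = 64.
Then q_M = (256 - 2·64)/4 = 32.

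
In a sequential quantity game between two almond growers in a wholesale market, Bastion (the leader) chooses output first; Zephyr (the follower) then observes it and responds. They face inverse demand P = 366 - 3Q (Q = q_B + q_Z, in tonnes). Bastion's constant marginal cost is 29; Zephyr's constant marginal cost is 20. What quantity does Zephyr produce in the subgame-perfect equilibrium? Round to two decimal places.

30.33

Solve by backward induction. Given q_B, the follower Zephyr maximises π_Z = (366 - 3q_B - 3q_Z)q_Z - 20q_Z.
Setting the follower's marginal profit to zero, 346 - 3q_B - 6q_Z = 0, i.e. q_Z = (346 - 3q_B)/6.
The leader anticipates this reaction. Substituting into P = 366 - 3Q gives P = 193 - (3/2)q_B, so π_B = (193 - (3/2)q_B)q_B - 29q_B.
Leader FOC: 164 - 3q_B = 0, so q_B = 164/3.
Then q_Z = (346 - 3·(164/3))/6 = 91/3.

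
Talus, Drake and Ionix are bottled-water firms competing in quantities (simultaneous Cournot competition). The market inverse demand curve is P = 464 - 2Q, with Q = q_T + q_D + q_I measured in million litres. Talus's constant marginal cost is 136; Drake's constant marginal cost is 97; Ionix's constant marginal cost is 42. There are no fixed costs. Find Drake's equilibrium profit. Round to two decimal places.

3850.03

Talus's profit: π_T = (464 - 2Q)q_T - (136q_T). Setting ∂π_T/∂q_T = 0: 328 - 4q_T - 2(q_D + q_I) = 0.
Drake's first-order condition: 367 - 4q_D - 2(q_T + q_I) = 0.
Ionix's profit: π_I = (464 - 2Q)q_I - (42q_I). Setting ∂π_I/∂q_I = 0: 422 - 4q_I - 2(q_T + q_D) = 0.
Adding the 3 first-order conditions: 1117 − 8Q = 0, so Q = 1117/8.
Back-substituting: q_T = (328 − 1117/4)/2 = 195/8, q_D = (367 − 1117/4)/2 = 351/8, q_I = (422 − 1117/4)/2 = 571/8.
Price P = 464 - 2·(1117/8) = 739/4.
Drake's profit: (739/4 - 97)·(351/8) = 3850.0313.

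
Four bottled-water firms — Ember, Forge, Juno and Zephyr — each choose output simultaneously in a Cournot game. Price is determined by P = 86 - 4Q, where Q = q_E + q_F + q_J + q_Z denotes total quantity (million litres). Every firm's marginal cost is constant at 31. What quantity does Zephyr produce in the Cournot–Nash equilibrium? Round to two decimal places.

2.75

A representative firm's profit is π_i = q_i(86 - 4Q) - 31q_i.
First-order condition (treating rivals' output as given): 55 - 8q_i - 4·Σ_{j≠i} q_j = 0.
By symmetry each firm produces the same amount; substituting Σ_{j≠i} q_j = 3q_i yields q_i = 55/20 = 11/4.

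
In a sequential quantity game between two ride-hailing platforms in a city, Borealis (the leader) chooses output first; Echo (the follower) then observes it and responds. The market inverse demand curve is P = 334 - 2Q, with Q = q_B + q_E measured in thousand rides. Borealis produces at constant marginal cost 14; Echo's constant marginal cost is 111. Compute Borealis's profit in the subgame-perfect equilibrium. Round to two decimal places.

10868.06

The follower Echo best-responds to any q_B: π_E = (334 - 2Q)q_E - 111q_E.
Follower FOC: 223 - 2q_B - 4q_E = 0, so q_E(q_B) = (223 - 2q_B)/4.
Borealis substitutes q_E(q_B) into its own profit: π_B = q_B(334 - 2q_B - (223 - 2q_B)/2) - 14q_B = (445/2 - q_B)q_B - 14q_B.
The leader's first-order condition 417/2 - 2q_B = 0 yields q_B = 417/4.
Then q_E = (223 - 2·(417/4))/4 = 29/8.
Price P = 334 - 2·(863/8) = 473/4.
Borealis's profit: (473/4 - 14)·(417/4) = 10868.0625.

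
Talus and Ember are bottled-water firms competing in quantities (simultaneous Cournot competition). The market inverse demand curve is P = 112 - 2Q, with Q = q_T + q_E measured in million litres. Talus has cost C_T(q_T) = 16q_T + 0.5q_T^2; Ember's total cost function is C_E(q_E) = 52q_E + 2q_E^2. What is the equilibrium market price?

70

Talus's profit: π_T = (112 - 2Q)q_T - (16q_T + (1/2)q_T²). Setting ∂π_T/∂q_T = 0: 96 - 5q_T - 2(q_E) = 0.
Ember's first-order condition: 60 - 8q_E - 2(q_T) = 0.
So q_T = (96 - 2q_E)/5 and q_E = (60 - 2q_T)/8.
Solving the pair: q_T = 18, q_E = 3.
Total output Q = 21, so price P = 112 - 2·21 = 70.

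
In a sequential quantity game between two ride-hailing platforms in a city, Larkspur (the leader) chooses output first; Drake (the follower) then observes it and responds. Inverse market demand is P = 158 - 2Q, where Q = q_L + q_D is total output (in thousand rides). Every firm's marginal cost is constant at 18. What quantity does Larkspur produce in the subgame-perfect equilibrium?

The follower Drake best-responds to any q_L: π_D = (158 - 2Q)q_D - 18q_D.
∂π_D/∂q_D = 140 - 2q_L - 4q_D = 0 gives the reaction function q_D = (140 - 2q_L)/4.
Larkspur substitutes q_D(q_L) into its own profit: π_L = q_L(158 - 2q_L - (140 - 2q_L)/2) - 18q_L = (88 - q_L)q_L - 18q_L.
The leader's first-order condition 70 - 2q_L = 0 yields q_L = 35.
Then q_D = (140 - 2·35)/4 = 35/2.

35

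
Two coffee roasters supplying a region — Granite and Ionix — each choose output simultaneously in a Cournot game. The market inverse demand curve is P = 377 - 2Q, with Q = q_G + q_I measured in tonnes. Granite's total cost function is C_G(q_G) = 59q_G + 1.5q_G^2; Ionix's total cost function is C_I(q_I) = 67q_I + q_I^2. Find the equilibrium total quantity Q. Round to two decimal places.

74.26

Granite's profit: π_G = (377 - 2Q)q_G - (59q_G + (3/2)q_G²). Setting ∂π_G/∂q_G = 0: 318 - 7q_G - 2(q_I) = 0.
Ionix's profit: π_I = (377 - 2Q)q_I - (67q_I + q_I²). Setting ∂π_I/∂q_I = 0: 310 - 6q_I - 2(q_G) = 0.
So q_G = (318 - 2q_I)/7 and q_I = (310 - 2q_G)/6.
Solving the pair: q_G = 644/19, q_I = 767/19.
Total output Q = 644/19 + 767/19 = 1411/19.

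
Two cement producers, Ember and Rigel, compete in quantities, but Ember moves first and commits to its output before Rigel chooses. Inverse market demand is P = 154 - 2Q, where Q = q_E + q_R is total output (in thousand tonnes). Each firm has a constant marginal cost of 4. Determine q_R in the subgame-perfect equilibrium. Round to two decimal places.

18.75

The follower Rigel best-responds to any q_E: π_R = (154 - 2Q)q_R - 4q_R.
∂π_R/∂q_R = 150 - 2q_E - 4q_R = 0 gives the reaction function q_R = (150 - 2q_E)/4.
Ember substitutes q_R(q_E) into its own profit: π_E = q_E(154 - 2q_E - (150 - 2q_E)/2) - 4q_E = (79 - q_E)q_E - 4q_E.
The leader's first-order condition 75 - 2q_E = 0 yields q_E = 75/2.
Then q_R = (150 - 2·(75/2))/4 = 75/4.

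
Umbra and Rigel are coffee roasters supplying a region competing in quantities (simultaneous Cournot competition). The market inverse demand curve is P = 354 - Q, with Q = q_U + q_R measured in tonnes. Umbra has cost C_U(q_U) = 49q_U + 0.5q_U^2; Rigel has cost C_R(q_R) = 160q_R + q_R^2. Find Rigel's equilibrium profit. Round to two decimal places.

1268.25

Umbra's profit: π_U = (354 - Q)q_U - (49q_U + (1/2)q_U²). Setting ∂π_U/∂q_U = 0: 305 - 3q_U - (q_R) = 0.
Rigel's profit: π_R = (354 - Q)q_R - (160q_R + q_R²). Setting ∂π_R/∂q_R = 0: 194 - 4q_R - (q_U) = 0.
So q_U = (305 - q_R)/3 and q_R = (194 - q_U)/4.
Substituting one into the other gives q_U = 1026/11 and q_R = 277/11.
Price P = 354 - 1303/11 = 235.5455.
Rigel's profit: 235.5455·(277/11) - 160·(277/11) - (277/11)² = 1268.2479.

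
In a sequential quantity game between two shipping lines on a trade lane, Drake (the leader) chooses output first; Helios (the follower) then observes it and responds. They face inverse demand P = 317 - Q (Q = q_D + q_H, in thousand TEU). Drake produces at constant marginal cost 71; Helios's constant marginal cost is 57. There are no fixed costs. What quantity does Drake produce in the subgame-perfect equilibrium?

116

The follower Helios best-responds to any q_D: π_H = (317 - Q)q_H - 57q_H.
Setting the follower's marginal profit to zero, 260 - q_D - 2q_H = 0, i.e. q_H = (260 - q_D)/2.
The leader anticipates this reaction. Substituting into P = 317 - Q gives P = 187 - (1/2)q_D, so π_D = (187 - (1/2)q_D)q_D - 71q_D.
Leader FOC: 116 - q_D = 0, so q_D = 116.
Then q_H = (260 - 116)/2 = 72.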